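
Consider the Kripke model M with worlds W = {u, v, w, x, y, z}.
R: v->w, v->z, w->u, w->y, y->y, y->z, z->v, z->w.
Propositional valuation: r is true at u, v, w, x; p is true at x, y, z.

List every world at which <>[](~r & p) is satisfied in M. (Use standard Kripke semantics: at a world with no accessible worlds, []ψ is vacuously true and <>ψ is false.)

w, y

Recall that []ψ holds at a world iff ψ holds at every accessible world, and <>ψ holds iff ψ holds at some accessible world.
Let φ = <>[](~r & p). Evaluate φ at each world:
  u (successors ∅): φ is false.
  v (successors {w, z}): φ is false.
  w (successors {u, y}): φ is true.
  x (successors ∅): φ is false.
  y (successors {y, z}): φ is true.
  z (successors {v, w}): φ is false.
For instance, at z:
  At z: <>[](~r & p) requires [](~r & p) at some successor in {v, w}.
    At v: [](~r & p) is false.
    At w: [](~r & p) is false.
  So <>[](~r & p) is false at z.
Satisfying worlds: {w, y}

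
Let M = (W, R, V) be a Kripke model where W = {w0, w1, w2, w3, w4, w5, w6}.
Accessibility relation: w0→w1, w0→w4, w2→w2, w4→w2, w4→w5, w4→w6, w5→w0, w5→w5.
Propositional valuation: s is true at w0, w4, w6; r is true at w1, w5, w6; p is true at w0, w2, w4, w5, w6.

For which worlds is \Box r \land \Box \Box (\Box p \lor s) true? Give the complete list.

w1, w3, w6

Let φ = \Box r \land \Box \Box (\Box p \lor s). Evaluate φ at each world:
  w0 (successors {w1, w4}): φ is false.
  w1 (successors ∅): φ is true.
  w2 (successors {w2}): φ is false.
  w3 (successors ∅): φ is true.
  w4 (successors {w2, w5, w6}): φ is false.
  w5 (successors {w0, w5}): φ is false.
  w6 (successors ∅): φ is true.
For instance, at w5:
  At w5: \Box r is false, \Box \Box (\Box p \lor s) is true, so \Box r \land \Box \Box (\Box p \lor s) is false.
    At w5: \Box r requires r at every successor {w0, w5}.
      r fails at w0, so \Box r is false at w5.
    At w5: \Box \Box (\Box p \lor s) requires \Box (\Box p \lor s) at every successor {w0, w5}.
      At w0: \Box (\Box p \lor s) is true.
      At w5: \Box (\Box p \lor s) is true.
    So \Box \Box (\Box p \lor s) is true at w5.
Satisfying worlds: {w1, w3, w6}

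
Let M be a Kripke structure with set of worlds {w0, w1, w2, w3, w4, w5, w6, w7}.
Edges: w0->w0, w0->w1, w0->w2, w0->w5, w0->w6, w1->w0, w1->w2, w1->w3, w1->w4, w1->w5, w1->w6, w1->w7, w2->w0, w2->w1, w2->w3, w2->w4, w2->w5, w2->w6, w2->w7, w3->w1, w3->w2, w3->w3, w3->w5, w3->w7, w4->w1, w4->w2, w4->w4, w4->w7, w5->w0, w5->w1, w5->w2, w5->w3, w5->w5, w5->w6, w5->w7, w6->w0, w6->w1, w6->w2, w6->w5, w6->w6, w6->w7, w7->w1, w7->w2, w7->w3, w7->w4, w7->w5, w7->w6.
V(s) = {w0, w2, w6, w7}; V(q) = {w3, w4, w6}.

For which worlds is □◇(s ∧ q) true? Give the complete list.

Let φ = □◇(s ∧ q). Evaluate φ at each world:
  w0 (successors {w0, w1, w2, w5, w6}): φ is true.
  w1 (successors {w0, w2, w3, w4, w5, w6, w7}): φ is false.
  w2 (successors {w0, w1, w3, w4, w5, w6, w7}): φ is false.
  w3 (successors {w1, w2, w3, w5, w7}): φ is false.
  w4 (successors {w1, w2, w4, w7}): φ is false.
  w5 (successors {w0, w1, w2, w3, w5, w6, w7}): φ is false.
  w6 (successors {w0, w1, w2, w5, w6, w7}): φ is true.
  w7 (successors {w1, w2, w3, w4, w5, w6}): φ is false.
For instance, at w7:
  At w7: □◇(s ∧ q) requires ◇(s ∧ q) at every successor {w1, w2, w3, w4, w5, w6}.
    ◇(s ∧ q) fails at w3, so □◇(s ∧ q) is false at w7.
      At w3: ◇(s ∧ q) requires s ∧ q at some successor in {w1, w2, w3, w5, w7}.
        At w1: s ∧ q is false.
        At w2: s ∧ q is false.
        At w3: s ∧ q is false.
        At w5: s ∧ q is false.
        At w7: s ∧ q is false.
      So ◇(s ∧ q) is false at w3.
Satisfying worlds: {w0, w6}

w0, w6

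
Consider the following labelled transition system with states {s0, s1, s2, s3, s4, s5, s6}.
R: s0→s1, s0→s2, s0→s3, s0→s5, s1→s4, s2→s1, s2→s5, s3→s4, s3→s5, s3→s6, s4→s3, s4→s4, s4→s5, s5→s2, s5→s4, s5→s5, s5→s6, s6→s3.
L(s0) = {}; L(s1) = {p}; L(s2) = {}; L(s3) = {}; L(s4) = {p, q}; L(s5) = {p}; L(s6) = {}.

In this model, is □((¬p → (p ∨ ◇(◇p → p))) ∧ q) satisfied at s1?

At s1: □((¬p → (p ∨ ◇(◇p → p))) ∧ q) requires (¬p → (p ∨ ◇(◇p → p))) ∧ q at every successor {s4}.
    At s4: ¬p → (p ∨ ◇(◇p → p)) is true, q is true, so (¬p → (p ∨ ◇(◇p → p))) ∧ q is true.
      At s4: ¬p is false, p ∨ ◇(◇p → p) is true, so ¬p → (p ∨ ◇(◇p → p)) is true.
So □((¬p → (p ∨ ◇(◇p → p))) ∧ q) is true at s1.

Yes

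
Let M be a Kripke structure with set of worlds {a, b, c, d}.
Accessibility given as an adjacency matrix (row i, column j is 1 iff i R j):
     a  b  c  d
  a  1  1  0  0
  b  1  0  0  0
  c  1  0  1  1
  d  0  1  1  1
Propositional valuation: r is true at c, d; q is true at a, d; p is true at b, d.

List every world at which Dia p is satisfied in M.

a, c, d

Recall that Dia ψ holds at a world iff ψ holds at some accessible world.
Let φ = Dia p. Evaluate φ at each world:
  a (successors {a, b}): φ is true.
  b (successors {a}): φ is false.
  c (successors {a, c, d}): φ is true.
  d (successors {b, c, d}): φ is true.
For instance, at d:
  At d: Dia p requires p at some successor in {b, c, d}.
    p holds at b, so Dia p is true at d.
Satisfying worlds: {a, c, d}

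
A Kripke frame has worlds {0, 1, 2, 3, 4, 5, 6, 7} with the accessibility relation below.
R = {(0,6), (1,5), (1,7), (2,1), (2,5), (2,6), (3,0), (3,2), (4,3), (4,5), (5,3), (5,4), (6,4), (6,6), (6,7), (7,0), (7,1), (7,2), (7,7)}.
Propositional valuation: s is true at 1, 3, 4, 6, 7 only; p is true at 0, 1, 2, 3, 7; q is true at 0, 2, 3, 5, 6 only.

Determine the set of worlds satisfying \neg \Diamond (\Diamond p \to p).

Let φ = \neg \Diamond (\Diamond p \to p). Evaluate φ at each world:
  0 (successors {6}): φ is true.
  1 (successors {5, 7}): φ is false.
  2 (successors {1, 5, 6}): φ is false.
  3 (successors {0, 2}): φ is false.
  4 (successors {3, 5}): φ is false.
  5 (successors {3, 4}): φ is false.
  6 (successors {4, 6, 7}): φ is false.
  7 (successors {0, 1, 2, 7}): φ is false.
For instance, at 7:
  At 7: \Diamond (\Diamond p \to p) is true, so \neg \Diamond (\Diamond p \to p) is false.
    At 7: \Diamond (\Diamond p \to p) requires \Diamond p \to p at some successor in {0, 1, 2, 7}.
      \Diamond p \to p holds at 0, so \Diamond (\Diamond p \to p) is true at 7.
Satisfying worlds: {0}

0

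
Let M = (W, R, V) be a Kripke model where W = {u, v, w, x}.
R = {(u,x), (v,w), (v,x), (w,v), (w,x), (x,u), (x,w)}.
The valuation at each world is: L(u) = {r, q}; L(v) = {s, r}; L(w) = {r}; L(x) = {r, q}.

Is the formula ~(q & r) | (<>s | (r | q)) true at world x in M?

Yes

At x: ~(q & r) is false, <>s | (r | q) is true, so ~(q & r) | (<>s | (r | q)) is true.
  At x: <>s is false, r | q is true, so <>s | (r | q) is true.
    At x: <>s requires s at some successor in {u, w}.
      At u: s is false.
      At w: s is false.
    So <>s is false at x.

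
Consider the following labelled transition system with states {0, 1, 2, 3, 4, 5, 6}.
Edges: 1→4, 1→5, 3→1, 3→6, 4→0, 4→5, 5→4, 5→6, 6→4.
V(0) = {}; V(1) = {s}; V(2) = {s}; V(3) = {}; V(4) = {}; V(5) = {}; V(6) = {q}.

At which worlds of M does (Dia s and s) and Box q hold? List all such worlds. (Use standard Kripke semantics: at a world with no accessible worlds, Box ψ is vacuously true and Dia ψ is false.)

Let φ = (Dia s and s) and Box q. Evaluate φ at each world:
  0 (successors ∅): φ is false.
  1 (successors {4, 5}): φ is false.
  2 (successors ∅): φ is false.
  3 (successors {1, 6}): φ is false.
  4 (successors {0, 5}): φ is false.
  5 (successors {4, 6}): φ is false.
  6 (successors {4}): φ is false.
For instance, at 3:
  At 3: Dia s and s is false, Box q is false, so (Dia s and s) and Box q is false.
    At 3: Dia s is true, s is false, so Dia s and s is false.
      At 3: Dia s requires s at some successor in {1, 6}.
        s holds at 1, so Dia s is true at 3.
    At 3: Box q requires q at every successor {1, 6}.
      q fails at 1, so Box q is false at 3.
Satisfying worlds: none.

none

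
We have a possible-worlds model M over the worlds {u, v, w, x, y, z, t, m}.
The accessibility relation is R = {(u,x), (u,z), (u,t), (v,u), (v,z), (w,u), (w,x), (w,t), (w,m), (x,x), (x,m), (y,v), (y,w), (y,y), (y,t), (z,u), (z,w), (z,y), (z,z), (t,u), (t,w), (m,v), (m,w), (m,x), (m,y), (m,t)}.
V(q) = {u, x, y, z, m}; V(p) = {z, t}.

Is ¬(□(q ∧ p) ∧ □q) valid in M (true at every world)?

Let φ = ¬(□(q ∧ p) ∧ □q). Evaluate φ at each world:
  u (successors {x, z, t}): φ is true.
  v (successors {u, z}): φ is true.
  w (successors {u, x, t, m}): φ is true.
  x (successors {x, m}): φ is true.
  y (successors {v, w, y, t}): φ is true.
  z (successors {u, w, y, z}): φ is true.
  t (successors {u, w}): φ is true.
  m (successors {v, w, x, y, t}): φ is true.
For instance, at x:
  At x: □(q ∧ p) ∧ □q is false, so ¬(□(q ∧ p) ∧ □q) is true.
    At x: □(q ∧ p) is false, □q is true, so □(q ∧ p) ∧ □q is false.
      At x: □(q ∧ p) requires q ∧ p at every successor {x, m}.
        q ∧ p fails at x, so □(q ∧ p) is false at x.
      At x: □q requires q at every successor {x, m}.
        At x: q is true.
        At m: q is true.
      So □q is true at x.

Yes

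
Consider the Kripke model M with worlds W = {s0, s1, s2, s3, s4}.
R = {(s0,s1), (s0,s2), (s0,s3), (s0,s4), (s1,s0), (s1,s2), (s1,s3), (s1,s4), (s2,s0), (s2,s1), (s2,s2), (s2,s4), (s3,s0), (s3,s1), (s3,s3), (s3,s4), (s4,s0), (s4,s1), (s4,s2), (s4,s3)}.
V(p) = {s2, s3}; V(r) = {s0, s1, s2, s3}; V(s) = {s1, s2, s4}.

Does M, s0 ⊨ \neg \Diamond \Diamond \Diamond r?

At s0: \Diamond \Diamond \Diamond r is true, so \neg \Diamond \Diamond \Diamond r is false.
  At s0: \Diamond \Diamond \Diamond r requires \Diamond \Diamond r at some successor in {s1, s2, s3, s4}.
    \Diamond \Diamond r holds at s1, so \Diamond \Diamond \Diamond r is true at s0.
      At s1: \Diamond \Diamond r requires \Diamond r at some successor in {s0, s2, s3, s4}.
        \Diamond r holds at s0, so \Diamond \Diamond r is true at s1.

No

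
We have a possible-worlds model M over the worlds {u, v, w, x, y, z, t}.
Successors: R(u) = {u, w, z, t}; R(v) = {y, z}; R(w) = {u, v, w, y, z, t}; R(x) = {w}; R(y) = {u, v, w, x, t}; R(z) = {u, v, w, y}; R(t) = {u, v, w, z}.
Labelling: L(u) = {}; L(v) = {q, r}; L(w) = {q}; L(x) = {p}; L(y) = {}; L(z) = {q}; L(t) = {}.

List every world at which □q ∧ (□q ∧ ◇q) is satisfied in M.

x

Recall that □ψ holds at a world iff ψ holds at every accessible world, and ◇ψ holds iff ψ holds at some accessible world.
Let φ = □q ∧ (□q ∧ ◇q). Evaluate φ at each world:
  u (successors {u, w, z, t}): φ is false.
  v (successors {y, z}): φ is false.
  w (successors {u, v, w, y, z, t}): φ is false.
  x (successors {w}): φ is true.
  y (successors {u, v, w, x, t}): φ is false.
  z (successors {u, v, w, y}): φ is false.
  t (successors {u, v, w, z}): φ is false.
For instance, at x:
  At x: □q is true, □q ∧ ◇q is true, so □q ∧ (□q ∧ ◇q) is true.
    At x: □q requires q at every successor {w}.
      At w: q is true.
    So □q is true at x.
    At x: □q is true, ◇q is true, so □q ∧ ◇q is true.
      At x: □q requires q at every successor {w}.
        At w: q is true.
      So □q is true at x.
      At x: ◇q requires q at some successor in {w}.
        q holds at w, so ◇q is true at x.
Satisfying worlds: {x}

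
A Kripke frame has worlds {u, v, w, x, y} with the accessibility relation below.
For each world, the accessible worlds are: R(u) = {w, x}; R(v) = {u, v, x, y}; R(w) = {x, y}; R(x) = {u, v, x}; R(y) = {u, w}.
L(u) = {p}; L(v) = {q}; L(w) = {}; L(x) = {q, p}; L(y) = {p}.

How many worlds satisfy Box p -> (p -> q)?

Let φ = Box p -> (p -> q). Evaluate φ at each world:
  u (successors {w, x}): φ is true.
  v (successors {u, v, x, y}): φ is true.
  w (successors {x, y}): φ is true.
  x (successors {u, v, x}): φ is true.
  y (successors {u, w}): φ is true.
For instance, at u:
  At u: Box p is false, p -> q is false, so Box p -> (p -> q) is true.
    At u: Box p requires p at every successor {w, x}.
      p fails at w, so Box p is false at u.
Satisfying worlds: {u, v, w, x, y}

5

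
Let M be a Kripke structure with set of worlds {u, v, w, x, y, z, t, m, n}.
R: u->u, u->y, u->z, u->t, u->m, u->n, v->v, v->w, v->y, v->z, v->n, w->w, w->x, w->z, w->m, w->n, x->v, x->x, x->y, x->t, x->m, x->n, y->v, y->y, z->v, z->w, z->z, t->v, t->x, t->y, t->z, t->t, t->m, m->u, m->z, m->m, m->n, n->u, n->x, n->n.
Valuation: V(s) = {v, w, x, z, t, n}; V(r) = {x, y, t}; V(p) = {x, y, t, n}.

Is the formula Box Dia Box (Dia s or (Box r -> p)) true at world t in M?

Yes

At t: Box Dia Box (Dia s or (Box r -> p)) requires Dia Box (Dia s or (Box r -> p)) at every successor {v, x, y, z, t, m}.
  At v: Dia Box (Dia s or (Box r -> p)) is true.
  At x: Dia Box (Dia s or (Box r -> p)) is true.
  At y: Dia Box (Dia s or (Box r -> p)) is true.
  At z: Dia Box (Dia s or (Box r -> p)) is true.
  At t: Dia Box (Dia s or (Box r -> p)) is true.
  At m: Dia Box (Dia s or (Box r -> p)) is true.
So Box Dia Box (Dia s or (Box r -> p)) is true at t.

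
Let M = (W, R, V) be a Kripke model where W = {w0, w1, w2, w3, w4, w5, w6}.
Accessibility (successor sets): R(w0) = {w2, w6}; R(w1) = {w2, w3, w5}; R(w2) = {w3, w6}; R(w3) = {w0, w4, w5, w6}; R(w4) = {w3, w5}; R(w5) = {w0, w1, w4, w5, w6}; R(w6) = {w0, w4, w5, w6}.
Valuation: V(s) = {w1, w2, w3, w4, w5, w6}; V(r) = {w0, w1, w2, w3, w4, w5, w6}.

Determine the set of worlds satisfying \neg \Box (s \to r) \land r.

none

Let φ = \neg \Box (s \to r) \land r. Evaluate φ at each world:
  w0 (successors {w2, w6}): φ is false.
  w1 (successors {w2, w3, w5}): φ is false.
  w2 (successors {w3, w6}): φ is false.
  w3 (successors {w0, w4, w5, w6}): φ is false.
  w4 (successors {w3, w5}): φ is false.
  w5 (successors {w0, w1, w4, w5, w6}): φ is false.
  w6 (successors {w0, w4, w5, w6}): φ is false.
For instance, at w2:
  At w2: \neg \Box (s \to r) is false, r is true, so \neg \Box (s \to r) \land r is false.
    At w2: \Box (s \to r) is true, so \neg \Box (s \to r) is false.
      At w2: \Box (s \to r) requires s \to r at every successor {w3, w6}.
        At w3: s \to r is true.
        At w6: s \to r is true.
      So \Box (s \to r) is true at w2.
Satisfying worlds: none.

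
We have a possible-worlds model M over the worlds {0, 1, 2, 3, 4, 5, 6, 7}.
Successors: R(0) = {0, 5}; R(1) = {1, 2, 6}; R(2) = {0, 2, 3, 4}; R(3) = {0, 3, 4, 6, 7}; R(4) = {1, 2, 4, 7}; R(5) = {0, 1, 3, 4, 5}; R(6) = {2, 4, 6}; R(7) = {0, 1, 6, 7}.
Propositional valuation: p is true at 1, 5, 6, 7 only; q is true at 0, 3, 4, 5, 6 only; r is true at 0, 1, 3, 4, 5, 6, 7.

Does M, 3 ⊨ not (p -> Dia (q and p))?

No

At 3: p -> Dia (q and p) is true, so not (p -> Dia (q and p)) is false.
  At 3: p is false, Dia (q and p) is true, so p -> Dia (q and p) is true.
    At 3: Dia (q and p) requires q and p at some successor in {0, 3, 4, 6, 7}.
      q and p holds at 6, so Dia (q and p) is true at 3.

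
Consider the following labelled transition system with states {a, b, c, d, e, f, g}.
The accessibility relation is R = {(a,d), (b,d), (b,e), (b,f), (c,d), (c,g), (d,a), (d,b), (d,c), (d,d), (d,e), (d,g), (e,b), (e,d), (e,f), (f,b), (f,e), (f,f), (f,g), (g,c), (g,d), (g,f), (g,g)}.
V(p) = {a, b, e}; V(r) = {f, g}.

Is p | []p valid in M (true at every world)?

Let φ = p | []p. Evaluate φ at each world:
  a (successors {d}): φ is true.
  b (successors {d, e, f}): φ is true.
  c (successors {d, g}): φ is false.
  d (successors {a, b, c, d, e, g}): φ is false.
  e (successors {b, d, f}): φ is true.
  f (successors {b, e, f, g}): φ is false.
  g (successors {c, d, f, g}): φ is false.
Detail at c (counterexample):
  At c: p is false, []p is false, so p | []p is false.
    At c: []p requires p at every successor {d, g}.
      p fails at d, so []p is false at c.

No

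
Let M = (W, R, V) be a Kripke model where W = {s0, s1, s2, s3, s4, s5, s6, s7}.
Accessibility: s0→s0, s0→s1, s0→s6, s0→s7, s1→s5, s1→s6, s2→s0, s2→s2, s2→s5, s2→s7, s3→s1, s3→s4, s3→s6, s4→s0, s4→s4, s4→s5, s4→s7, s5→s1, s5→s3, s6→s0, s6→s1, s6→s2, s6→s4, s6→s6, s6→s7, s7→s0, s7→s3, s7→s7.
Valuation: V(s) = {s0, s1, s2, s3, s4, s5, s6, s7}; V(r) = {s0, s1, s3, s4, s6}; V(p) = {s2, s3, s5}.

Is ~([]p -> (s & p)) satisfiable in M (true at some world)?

Let φ = ~([]p -> (s & p)). Evaluate φ at each world:
  s0 (successors {s0, s1, s6, s7}): φ is false.
  s1 (successors {s5, s6}): φ is false.
  s2 (successors {s0, s2, s5, s7}): φ is false.
  s3 (successors {s1, s4, s6}): φ is false.
  s4 (successors {s0, s4, s5, s7}): φ is false.
  s5 (successors {s1, s3}): φ is false.
  s6 (successors {s0, s1, s2, s4, s6, s7}): φ is false.
  s7 (successors {s0, s3, s7}): φ is false.
For instance, at s2:
  At s2: []p -> (s & p) is true, so ~([]p -> (s & p)) is false.
    At s2: []p is false, s & p is true, so []p -> (s & p) is true.
      At s2: []p requires p at every successor {s0, s2, s5, s7}.
        p fails at s0, so []p is false at s2.

No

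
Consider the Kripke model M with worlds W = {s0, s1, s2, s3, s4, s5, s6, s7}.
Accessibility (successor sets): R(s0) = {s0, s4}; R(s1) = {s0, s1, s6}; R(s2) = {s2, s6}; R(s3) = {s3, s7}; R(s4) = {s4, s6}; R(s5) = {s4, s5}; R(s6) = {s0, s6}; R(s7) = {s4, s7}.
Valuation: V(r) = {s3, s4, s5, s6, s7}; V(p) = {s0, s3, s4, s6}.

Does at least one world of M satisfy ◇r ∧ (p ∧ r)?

Let φ = ◇r ∧ (p ∧ r). Evaluate φ at each world:
  s0 (successors {s0, s4}): φ is false.
  s1 (successors {s0, s1, s6}): φ is false.
  s2 (successors {s2, s6}): φ is false.
  s3 (successors {s3, s7}): φ is true.
  s4 (successors {s4, s6}): φ is true.
  s5 (successors {s4, s5}): φ is false.
  s6 (successors {s0, s6}): φ is true.
  s7 (successors {s4, s7}): φ is false.
Detail at s3 (witness):
  At s3: ◇r is true, p ∧ r is true, so ◇r ∧ (p ∧ r) is true.
    At s3: ◇r requires r at some successor in {s3, s7}.
      r holds at s3, so ◇r is true at s3.

Yes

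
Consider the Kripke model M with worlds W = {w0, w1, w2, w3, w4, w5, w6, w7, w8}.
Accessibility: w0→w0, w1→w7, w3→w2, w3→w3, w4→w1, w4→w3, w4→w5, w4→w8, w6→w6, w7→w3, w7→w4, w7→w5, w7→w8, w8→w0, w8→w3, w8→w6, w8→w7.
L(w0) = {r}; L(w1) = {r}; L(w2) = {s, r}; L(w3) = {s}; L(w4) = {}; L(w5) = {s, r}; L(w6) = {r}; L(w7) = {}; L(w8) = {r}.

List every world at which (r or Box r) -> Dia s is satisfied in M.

Recall that Box ψ holds at a world iff ψ holds at every accessible world, and Dia ψ holds iff ψ holds at some accessible world.
Let φ = (r or Box r) -> Dia s. Evaluate φ at each world:
  w0 (successors {w0}): φ is false.
  w1 (successors {w7}): φ is false.
  w2 (successors ∅): φ is false.
  w3 (successors {w2, w3}): φ is true.
  w4 (successors {w1, w3, w5, w8}): φ is true.
  w5 (successors ∅): φ is false.
  w6 (successors {w6}): φ is false.
  w7 (successors {w3, w4, w5, w8}): φ is true.
  w8 (successors {w0, w3, w6, w7}): φ is true.
For instance, at w7:
  At w7: r or Box r is false, Dia s is true, so (r or Box r) -> Dia s is true.
    At w7: r is false, Box r is false, so r or Box r is false.
      At w7: Box r requires r at every successor {w3, w4, w5, w8}.
        r fails at w3, so Box r is false at w7.
    At w7: Dia s requires s at some successor in {w3, w4, w5, w8}.
      s holds at w3, so Dia s is true at w7.
Satisfying worlds: {w3, w4, w7, w8}

w3, w4, w7, w8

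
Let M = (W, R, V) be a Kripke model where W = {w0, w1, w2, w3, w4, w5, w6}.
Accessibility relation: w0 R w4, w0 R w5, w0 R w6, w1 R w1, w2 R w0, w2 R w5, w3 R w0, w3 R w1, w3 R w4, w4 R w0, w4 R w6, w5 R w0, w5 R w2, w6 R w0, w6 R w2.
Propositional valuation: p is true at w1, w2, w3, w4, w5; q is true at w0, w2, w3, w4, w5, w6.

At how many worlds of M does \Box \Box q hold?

Recall that \Box ψ holds at a world iff ψ holds at every accessible world, and \Diamond ψ holds iff ψ holds at some accessible world.
Let φ = \Box \Box q. Evaluate φ at each world:
  w0 (successors {w4, w5, w6}): φ is true.
  w1 (successors {w1}): φ is false.
  w2 (successors {w0, w5}): φ is true.
  w3 (successors {w0, w1, w4}): φ is false.
  w4 (successors {w0, w6}): φ is true.
  w5 (successors {w0, w2}): φ is true.
  w6 (successors {w0, w2}): φ is true.
For instance, at w2:
  At w2: \Box \Box q requires \Box q at every successor {w0, w5}.
      At w0: \Box q requires q at every successor {w4, w5, w6}.
        At w4: q is true.
        At w5: q is true.
        At w6: q is true.
      So \Box q is true at w0.
      At w5: \Box q requires q at every successor {w0, w2}.
        At w0: q is true.
        At w2: q is true.
      So \Box q is true at w5.
  So \Box \Box q is true at w2.
Satisfying worlds: {w0, w2, w4, w5, w6}

5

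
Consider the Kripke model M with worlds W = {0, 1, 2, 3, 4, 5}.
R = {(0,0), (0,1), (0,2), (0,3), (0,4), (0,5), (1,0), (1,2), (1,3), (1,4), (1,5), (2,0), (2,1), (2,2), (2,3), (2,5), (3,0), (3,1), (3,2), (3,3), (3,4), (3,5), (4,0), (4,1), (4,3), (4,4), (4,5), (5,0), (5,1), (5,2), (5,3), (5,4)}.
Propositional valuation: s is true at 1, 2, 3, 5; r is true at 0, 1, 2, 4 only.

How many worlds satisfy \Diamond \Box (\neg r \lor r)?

Recall that \Box ψ holds at a world iff ψ holds at every accessible world, and \Diamond ψ holds iff ψ holds at some accessible world.
Let φ = \Diamond \Box (\neg r \lor r). Evaluate φ at each world:
  0 (successors {0, 1, 2, 3, 4, 5}): φ is true.
  1 (successors {0, 2, 3, 4, 5}): φ is true.
  2 (successors {0, 1, 2, 3, 5}): φ is true.
  3 (successors {0, 1, 2, 3, 4, 5}): φ is true.
  4 (successors {0, 1, 3, 4, 5}): φ is true.
  5 (successors {0, 1, 2, 3, 4}): φ is true.
For instance, at 5:
  At 5: \Diamond \Box (\neg r \lor r) requires \Box (\neg r \lor r) at some successor in {0, 1, 2, 3, 4}.
    \Box (\neg r \lor r) holds at 0, so \Diamond \Box (\neg r \lor r) is true at 5.
      At 0: \Box (\neg r \lor r) requires \neg r \lor r at every successor {0, 1, 2, 3, 4, 5}.
        At 0: \neg r \lor r is true.
        At 1: \neg r \lor r is true.
        At 2: \neg r \lor r is true.
        At 3: \neg r \lor r is true.
        At 4: \neg r \lor r is true.
        At 5: \neg r \lor r is true.
      So \Box (\neg r \lor r) is true at 0.
Satisfying worlds: {0, 1, 2, 3, 4, 5}

6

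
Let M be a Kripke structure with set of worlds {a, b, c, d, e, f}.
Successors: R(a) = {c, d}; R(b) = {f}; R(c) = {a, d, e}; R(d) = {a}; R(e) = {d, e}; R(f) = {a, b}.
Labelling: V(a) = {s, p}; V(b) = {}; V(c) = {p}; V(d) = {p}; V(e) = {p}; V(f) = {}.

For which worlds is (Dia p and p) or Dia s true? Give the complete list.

a, c, d, e, f

Recall that Dia ψ holds at a world iff ψ holds at some accessible world.
Let φ = (Dia p and p) or Dia s. Evaluate φ at each world:
  a (successors {c, d}): φ is true.
  b (successors {f}): φ is false.
  c (successors {a, d, e}): φ is true.
  d (successors {a}): φ is true.
  e (successors {d, e}): φ is true.
  f (successors {a, b}): φ is true.
For instance, at c:
  At c: Dia p and p is true, Dia s is true, so (Dia p and p) or Dia s is true.
    At c: Dia p is true, p is true, so Dia p and p is true.
      At c: Dia p requires p at some successor in {a, d, e}.
        p holds at a, so Dia p is true at c.
    At c: Dia s requires s at some successor in {a, d, e}.
      s holds at a, so Dia s is true at c.
Satisfying worlds: {a, c, d, e, f}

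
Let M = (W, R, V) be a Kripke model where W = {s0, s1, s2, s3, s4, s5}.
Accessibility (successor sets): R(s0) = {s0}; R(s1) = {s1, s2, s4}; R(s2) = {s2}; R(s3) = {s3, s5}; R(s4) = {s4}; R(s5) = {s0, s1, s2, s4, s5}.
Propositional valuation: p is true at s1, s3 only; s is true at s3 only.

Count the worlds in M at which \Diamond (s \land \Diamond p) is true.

Let φ = \Diamond (s \land \Diamond p). Evaluate φ at each world:
  s0 (successors {s0}): φ is false.
  s1 (successors {s1, s2, s4}): φ is false.
  s2 (successors {s2}): φ is false.
  s3 (successors {s3, s5}): φ is true.
  s4 (successors {s4}): φ is false.
  s5 (successors {s0, s1, s2, s4, s5}): φ is false.
For instance, at s2:
  At s2: \Diamond (s \land \Diamond p) requires s \land \Diamond p at some successor in {s2}.
    At s2: s \land \Diamond p is false.
  So \Diamond (s \land \Diamond p) is false at s2.
Satisfying worlds: {s3}

1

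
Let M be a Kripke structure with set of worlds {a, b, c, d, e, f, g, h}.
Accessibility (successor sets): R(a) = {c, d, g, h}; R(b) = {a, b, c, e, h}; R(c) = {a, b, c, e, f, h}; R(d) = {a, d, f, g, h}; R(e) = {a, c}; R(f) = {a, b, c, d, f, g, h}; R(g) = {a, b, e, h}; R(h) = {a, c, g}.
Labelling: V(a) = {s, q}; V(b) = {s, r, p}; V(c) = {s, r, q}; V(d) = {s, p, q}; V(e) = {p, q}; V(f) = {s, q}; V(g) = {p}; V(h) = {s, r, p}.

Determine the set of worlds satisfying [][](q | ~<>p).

Recall that []ψ holds at a world iff ψ holds at every accessible world, and <>ψ holds iff ψ holds at some accessible world.
Let φ = [][](q | ~<>p). Evaluate φ at each world:
  a (successors {c, d, g, h}): φ is false.
  b (successors {a, b, c, e, h}): φ is false.
  c (successors {a, b, c, e, f, h}): φ is false.
  d (successors {a, d, f, g, h}): φ is false.
  e (successors {a, c}): φ is false.
  f (successors {a, b, c, d, f, g, h}): φ is false.
  g (successors {a, b, e, h}): φ is false.
  h (successors {a, c, g}): φ is false.
For instance, at d:
  At d: [][](q | ~<>p) requires [](q | ~<>p) at every successor {a, d, f, g, h}.
    [](q | ~<>p) fails at a, so [][](q | ~<>p) is false at d.
      At a: [](q | ~<>p) requires q | ~<>p at every successor {c, d, g, h}.
        q | ~<>p fails at g, so [](q | ~<>p) is false at a.
Satisfying worlds: none.

none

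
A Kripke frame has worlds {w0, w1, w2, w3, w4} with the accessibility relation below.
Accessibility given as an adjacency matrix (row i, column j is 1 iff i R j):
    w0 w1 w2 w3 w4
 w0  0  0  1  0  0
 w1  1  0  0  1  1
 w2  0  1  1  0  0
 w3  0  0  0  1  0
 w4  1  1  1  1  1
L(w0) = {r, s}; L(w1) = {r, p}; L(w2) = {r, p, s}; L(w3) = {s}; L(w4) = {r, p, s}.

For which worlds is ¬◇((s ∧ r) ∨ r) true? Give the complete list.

w3

Recall that ◇ψ holds at a world iff ψ holds at some accessible world.
Let φ = ¬◇((s ∧ r) ∨ r). Evaluate φ at each world:
  w0 (successors {w2}): φ is false.
  w1 (successors {w0, w3, w4}): φ is false.
  w2 (successors {w1, w2}): φ is false.
  w3 (successors {w3}): φ is true.
  w4 (successors {w0, w1, w2, w3, w4}): φ is false.
For instance, at w4:
  At w4: ◇((s ∧ r) ∨ r) is true, so ¬◇((s ∧ r) ∨ r) is false.
    At w4: ◇((s ∧ r) ∨ r) requires (s ∧ r) ∨ r at some successor in {w0, w1, w2, w3, w4}.
      (s ∧ r) ∨ r holds at w0, so ◇((s ∧ r) ∨ r) is true at w4.
Satisfying worlds: {w3}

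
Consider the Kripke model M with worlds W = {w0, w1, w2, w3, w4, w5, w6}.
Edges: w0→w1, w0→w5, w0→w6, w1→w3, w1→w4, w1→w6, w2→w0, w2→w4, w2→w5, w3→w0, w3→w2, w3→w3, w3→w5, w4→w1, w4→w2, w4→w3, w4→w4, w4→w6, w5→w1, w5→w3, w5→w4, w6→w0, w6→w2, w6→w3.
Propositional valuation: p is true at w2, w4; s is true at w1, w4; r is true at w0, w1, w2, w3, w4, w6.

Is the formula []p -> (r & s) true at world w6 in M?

At w6: []p is false, r & s is false, so []p -> (r & s) is true.
  At w6: []p requires p at every successor {w0, w2, w3}.
    p fails at w0, so []p is false at w6.

Yes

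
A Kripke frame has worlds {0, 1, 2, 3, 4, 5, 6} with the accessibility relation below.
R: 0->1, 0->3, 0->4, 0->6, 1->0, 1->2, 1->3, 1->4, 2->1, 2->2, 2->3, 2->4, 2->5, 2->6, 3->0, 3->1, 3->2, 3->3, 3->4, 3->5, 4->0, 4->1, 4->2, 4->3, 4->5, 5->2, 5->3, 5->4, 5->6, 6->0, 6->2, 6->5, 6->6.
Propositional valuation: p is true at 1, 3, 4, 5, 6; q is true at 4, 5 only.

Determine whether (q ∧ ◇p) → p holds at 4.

At 4: q ∧ ◇p is true, p is true, so (q ∧ ◇p) → p is true.
  At 4: q is true, ◇p is true, so q ∧ ◇p is true.
    At 4: ◇p requires p at some successor in {0, 1, 2, 3, 5}.
      p holds at 1, so ◇p is true at 4.

Yes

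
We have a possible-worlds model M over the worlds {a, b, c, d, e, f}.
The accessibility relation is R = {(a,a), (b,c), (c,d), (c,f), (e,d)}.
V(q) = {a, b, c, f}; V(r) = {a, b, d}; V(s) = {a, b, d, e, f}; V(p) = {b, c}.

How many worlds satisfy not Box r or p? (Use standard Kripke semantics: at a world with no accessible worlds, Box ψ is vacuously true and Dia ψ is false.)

2

Recall that Box ψ holds at a world iff ψ holds at every accessible world, and Dia ψ holds iff ψ holds at some accessible world.
Let φ = not Box r or p. Evaluate φ at each world:
  a (successors {a}): φ is false.
  b (successors {c}): φ is true.
  c (successors {d, f}): φ is true.
  d (successors ∅): φ is false.
  e (successors {d}): φ is false.
  f (successors ∅): φ is false.
For instance, at a:
  At a: not Box r is false, p is false, so not Box r or p is false.
    At a: Box r is true, so not Box r is false.
      At a: Box r requires r at every successor {a}.
        At a: r is true.
      So Box r is true at a.
Satisfying worlds: {b, c}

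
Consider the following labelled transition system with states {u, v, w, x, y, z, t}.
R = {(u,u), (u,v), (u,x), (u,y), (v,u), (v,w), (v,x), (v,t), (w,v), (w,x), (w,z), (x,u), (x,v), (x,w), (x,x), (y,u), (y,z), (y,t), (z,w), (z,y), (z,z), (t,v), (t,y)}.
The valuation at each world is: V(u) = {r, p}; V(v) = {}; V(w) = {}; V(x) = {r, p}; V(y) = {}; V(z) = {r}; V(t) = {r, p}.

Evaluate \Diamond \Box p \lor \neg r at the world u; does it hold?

At u: \Diamond \Box p is false, \neg r is false, so \Diamond \Box p \lor \neg r is false.
  At u: \Diamond \Box p requires \Box p at some successor in {u, v, x, y}.
    At u: \Box p is false.
    At v: \Box p is false.
    At x: \Box p is false.
    At y: \Box p is false.
  So \Diamond \Box p is false at u.

No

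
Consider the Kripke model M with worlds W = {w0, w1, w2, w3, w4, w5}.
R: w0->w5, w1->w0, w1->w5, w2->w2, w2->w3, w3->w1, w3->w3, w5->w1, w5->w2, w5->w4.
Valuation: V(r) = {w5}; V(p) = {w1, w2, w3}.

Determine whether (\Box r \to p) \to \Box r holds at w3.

No

At w3: \Box r \to p is true, \Box r is false, so (\Box r \to p) \to \Box r is false.
  At w3: \Box r is false, p is true, so \Box r \to p is true.
    At w3: \Box r requires r at every successor {w1, w3}.
      r fails at w1, so \Box r is false at w3.
  At w3: \Box r requires r at every successor {w1, w3}.
    r fails at w1, so \Box r is false at w3.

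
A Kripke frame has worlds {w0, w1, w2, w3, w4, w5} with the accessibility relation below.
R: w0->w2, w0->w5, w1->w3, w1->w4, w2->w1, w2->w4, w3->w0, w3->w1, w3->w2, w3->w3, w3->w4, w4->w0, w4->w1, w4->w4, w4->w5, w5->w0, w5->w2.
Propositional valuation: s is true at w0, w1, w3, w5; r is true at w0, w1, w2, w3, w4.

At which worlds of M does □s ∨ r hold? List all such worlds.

w0, w1, w2, w3, w4

Let φ = □s ∨ r. Evaluate φ at each world:
  w0 (successors {w2, w5}): φ is true.
  w1 (successors {w3, w4}): φ is true.
  w2 (successors {w1, w4}): φ is true.
  w3 (successors {w0, w1, w2, w3, w4}): φ is true.
  w4 (successors {w0, w1, w4, w5}): φ is true.
  w5 (successors {w0, w2}): φ is false.
For instance, at w4:
  At w4: □s is false, r is true, so □s ∨ r is true.
    At w4: □s requires s at every successor {w0, w1, w4, w5}.
      s fails at w4, so □s is false at w4.
Satisfying worlds: {w0, w1, w2, w3, w4}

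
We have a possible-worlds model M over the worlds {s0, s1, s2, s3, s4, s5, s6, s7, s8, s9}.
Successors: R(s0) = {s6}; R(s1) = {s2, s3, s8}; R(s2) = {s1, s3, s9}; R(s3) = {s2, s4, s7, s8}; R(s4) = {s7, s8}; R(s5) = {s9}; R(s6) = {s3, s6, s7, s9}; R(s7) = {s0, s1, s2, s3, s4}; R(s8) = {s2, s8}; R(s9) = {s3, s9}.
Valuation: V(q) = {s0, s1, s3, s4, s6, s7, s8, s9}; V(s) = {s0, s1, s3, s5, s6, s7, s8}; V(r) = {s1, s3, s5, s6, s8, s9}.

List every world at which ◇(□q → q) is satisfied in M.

Let φ = ◇(□q → q). Evaluate φ at each world:
  s0 (successors {s6}): φ is true.
  s1 (successors {s2, s3, s8}): φ is true.
  s2 (successors {s1, s3, s9}): φ is true.
  s3 (successors {s2, s4, s7, s8}): φ is true.
  s4 (successors {s7, s8}): φ is true.
  s5 (successors {s9}): φ is true.
  s6 (successors {s3, s6, s7, s9}): φ is true.
  s7 (successors {s0, s1, s2, s3, s4}): φ is true.
  s8 (successors {s2, s8}): φ is true.
  s9 (successors {s3, s9}): φ is true.
For instance, at s1:
  At s1: ◇(□q → q) requires □q → q at some successor in {s2, s3, s8}.
    □q → q holds at s3, so ◇(□q → q) is true at s1.
      At s3: □q is false, q is true, so □q → q is true.
Satisfying worlds: {s0, s1, s2, s3, s4, s5, s6, s7, s8, s9}

s0, s1, s2, s3, s4, s5, s6, s7, s8, s9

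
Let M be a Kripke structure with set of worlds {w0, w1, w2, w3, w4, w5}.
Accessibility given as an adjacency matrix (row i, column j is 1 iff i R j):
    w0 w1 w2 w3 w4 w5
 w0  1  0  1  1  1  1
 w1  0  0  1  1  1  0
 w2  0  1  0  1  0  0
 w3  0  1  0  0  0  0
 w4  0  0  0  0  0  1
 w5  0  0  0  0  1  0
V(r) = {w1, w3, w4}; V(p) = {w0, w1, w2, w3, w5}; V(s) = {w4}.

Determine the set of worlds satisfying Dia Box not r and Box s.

Let φ = Dia Box not r and Box s. Evaluate φ at each world:
  w0 (successors {w0, w2, w3, w4, w5}): φ is false.
  w1 (successors {w2, w3, w4}): φ is false.
  w2 (successors {w1, w3}): φ is false.
  w3 (successors {w1}): φ is false.
  w4 (successors {w5}): φ is false.
  w5 (successors {w4}): φ is true.
For instance, at w4:
  At w4: Dia Box not r is false, Box s is false, so Dia Box not r and Box s is false.
    At w4: Dia Box not r requires Box not r at some successor in {w5}.
      At w5: Box not r is false.
    So Dia Box not r is false at w4.
    At w4: Box s requires s at every successor {w5}.
      s fails at w5, so Box s is false at w4.
Satisfying worlds: {w5}

w5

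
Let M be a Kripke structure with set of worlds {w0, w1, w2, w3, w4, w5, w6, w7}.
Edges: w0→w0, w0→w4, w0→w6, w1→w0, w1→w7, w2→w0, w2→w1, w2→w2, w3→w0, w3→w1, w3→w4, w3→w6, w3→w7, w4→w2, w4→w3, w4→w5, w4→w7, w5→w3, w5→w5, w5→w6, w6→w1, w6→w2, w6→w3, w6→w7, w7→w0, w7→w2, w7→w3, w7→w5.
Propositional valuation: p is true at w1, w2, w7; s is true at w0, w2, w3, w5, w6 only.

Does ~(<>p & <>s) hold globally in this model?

No

Let φ = ~(<>p & <>s). Evaluate φ at each world:
  w0 (successors {w0, w4, w6}): φ is true.
  w1 (successors {w0, w7}): φ is false.
  w2 (successors {w0, w1, w2}): φ is false.
  w3 (successors {w0, w1, w4, w6, w7}): φ is false.
  w4 (successors {w2, w3, w5, w7}): φ is false.
  w5 (successors {w3, w5, w6}): φ is true.
  w6 (successors {w1, w2, w3, w7}): φ is false.
  w7 (successors {w0, w2, w3, w5}): φ is false.
Detail at w1 (counterexample):
  At w1: <>p & <>s is true, so ~(<>p & <>s) is false.
    At w1: <>p is true, <>s is true, so <>p & <>s is true.
      At w1: <>p requires p at some successor in {w0, w7}.
        p holds at w7, so <>p is true at w1.
      At w1: <>s requires s at some successor in {w0, w7}.
        s holds at w0, so <>s is true at w1.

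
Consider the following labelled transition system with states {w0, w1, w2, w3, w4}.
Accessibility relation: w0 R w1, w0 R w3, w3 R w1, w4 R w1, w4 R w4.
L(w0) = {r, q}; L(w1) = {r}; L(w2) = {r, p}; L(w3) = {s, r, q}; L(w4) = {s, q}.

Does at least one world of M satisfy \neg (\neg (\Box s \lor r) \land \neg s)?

Yes

Recall that \Box ψ holds at a world iff ψ holds at every accessible world, and \Diamond ψ holds iff ψ holds at some accessible world.
Let φ = \neg (\neg (\Box s \lor r) \land \neg s). Evaluate φ at each world:
  w0 (successors {w1, w3}): φ is true.
  w1 (successors ∅): φ is true.
  w2 (successors ∅): φ is true.
  w3 (successors {w1}): φ is true.
  w4 (successors {w1, w4}): φ is true.
Detail at w0 (witness):
  At w0: \neg (\Box s \lor r) \land \neg s is false, so \neg (\neg (\Box s \lor r) \land \neg s) is true.
    At w0: \neg (\Box s \lor r) is false, \neg s is true, so \neg (\Box s \lor r) \land \neg s is false.
      At w0: \Box s \lor r is true, so \neg (\Box s \lor r) is false.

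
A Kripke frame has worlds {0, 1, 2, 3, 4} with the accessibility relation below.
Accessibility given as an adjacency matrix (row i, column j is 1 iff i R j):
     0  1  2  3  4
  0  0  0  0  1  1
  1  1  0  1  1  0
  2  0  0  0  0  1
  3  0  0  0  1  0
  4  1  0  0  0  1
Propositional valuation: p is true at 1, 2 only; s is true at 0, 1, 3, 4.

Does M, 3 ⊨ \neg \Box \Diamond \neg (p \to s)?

At 3: \Box \Diamond \neg (p \to s) is false, so \neg \Box \Diamond \neg (p \to s) is true.
  At 3: \Box \Diamond \neg (p \to s) requires \Diamond \neg (p \to s) at every successor {3}.
    \Diamond \neg (p \to s) fails at 3, so \Box \Diamond \neg (p \to s) is false at 3.
      At 3: \Diamond \neg (p \to s) requires \neg (p \to s) at some successor in {3}.
        At 3: \neg (p \to s) is false.
      So \Diamond \neg (p \to s) is false at 3.

Yes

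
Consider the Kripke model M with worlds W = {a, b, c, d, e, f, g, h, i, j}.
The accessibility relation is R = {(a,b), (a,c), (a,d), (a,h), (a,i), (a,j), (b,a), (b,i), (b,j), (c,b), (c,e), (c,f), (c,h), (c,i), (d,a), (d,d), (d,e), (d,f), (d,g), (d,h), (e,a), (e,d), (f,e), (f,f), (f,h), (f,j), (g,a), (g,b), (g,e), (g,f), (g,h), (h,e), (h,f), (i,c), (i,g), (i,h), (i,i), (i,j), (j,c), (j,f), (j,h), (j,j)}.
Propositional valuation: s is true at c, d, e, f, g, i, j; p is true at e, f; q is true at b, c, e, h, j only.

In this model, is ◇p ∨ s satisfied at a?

Recall that ◇ψ holds at a world iff ψ holds at some accessible world.
At a: ◇p is false, s is false, so ◇p ∨ s is false.
  At a: ◇p requires p at some successor in {b, c, d, h, i, j}.
    At b: p is false.
    At c: p is false.
    At d: p is false.
    At h: p is false.
    At i: p is false.
    At j: p is false.
  So ◇p is false at a.

No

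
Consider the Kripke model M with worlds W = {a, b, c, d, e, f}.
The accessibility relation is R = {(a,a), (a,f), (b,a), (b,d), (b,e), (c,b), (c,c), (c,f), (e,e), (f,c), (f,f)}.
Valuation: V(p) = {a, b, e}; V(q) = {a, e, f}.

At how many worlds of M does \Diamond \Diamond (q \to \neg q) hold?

3

Let φ = \Diamond \Diamond (q \to \neg q). Evaluate φ at each world:
  a (successors {a, f}): φ is true.
  b (successors {a, d, e}): φ is false.
  c (successors {b, c, f}): φ is true.
  d (successors ∅): φ is false.
  e (successors {e}): φ is false.
  f (successors {c, f}): φ is true.
For instance, at c:
  At c: \Diamond \Diamond (q \to \neg q) requires \Diamond (q \to \neg q) at some successor in {b, c, f}.
    \Diamond (q \to \neg q) holds at b, so \Diamond \Diamond (q \to \neg q) is true at c.
      At b: \Diamond (q \to \neg q) requires q \to \neg q at some successor in {a, d, e}.
        q \to \neg q holds at d, so \Diamond (q \to \neg q) is true at b.
Satisfying worlds: {a, c, f}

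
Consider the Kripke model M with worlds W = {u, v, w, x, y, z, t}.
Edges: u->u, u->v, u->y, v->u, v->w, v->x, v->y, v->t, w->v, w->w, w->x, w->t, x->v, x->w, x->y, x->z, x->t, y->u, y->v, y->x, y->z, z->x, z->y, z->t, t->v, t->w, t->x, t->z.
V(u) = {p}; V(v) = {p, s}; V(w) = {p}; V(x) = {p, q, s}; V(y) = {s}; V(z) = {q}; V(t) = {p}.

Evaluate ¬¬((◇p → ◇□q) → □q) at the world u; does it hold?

Yes

At u: ¬((◇p → ◇□q) → □q) is false, so ¬¬((◇p → ◇□q) → □q) is true.
  At u: (◇p → ◇□q) → □q is true, so ¬((◇p → ◇□q) → □q) is false.
    At u: ◇p → ◇□q is false, □q is false, so (◇p → ◇□q) → □q is true.
      At u: ◇p is true, ◇□q is false, so ◇p → ◇□q is false.
      At u: □q requires q at every successor {u, v, y}.
        q fails at u, so □q is false at u.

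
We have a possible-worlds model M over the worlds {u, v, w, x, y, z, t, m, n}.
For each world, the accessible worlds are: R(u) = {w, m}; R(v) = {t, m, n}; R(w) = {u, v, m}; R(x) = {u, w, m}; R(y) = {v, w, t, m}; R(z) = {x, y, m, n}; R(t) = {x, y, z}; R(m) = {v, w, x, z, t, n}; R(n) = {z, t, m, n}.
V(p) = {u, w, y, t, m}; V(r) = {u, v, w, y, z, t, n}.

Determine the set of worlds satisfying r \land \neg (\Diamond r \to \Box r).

Let φ = r \land \neg (\Diamond r \to \Box r). Evaluate φ at each world:
  u (successors {w, m}): φ is true.
  v (successors {t, m, n}): φ is true.
  w (successors {u, v, m}): φ is true.
  x (successors {u, w, m}): φ is false.
  y (successors {v, w, t, m}): φ is true.
  z (successors {x, y, m, n}): φ is true.
  t (successors {x, y, z}): φ is true.
  m (successors {v, w, x, z, t, n}): φ is false.
  n (successors {z, t, m, n}): φ is true.
For instance, at w:
  At w: r is true, \neg (\Diamond r \to \Box r) is true, so r \land \neg (\Diamond r \to \Box r) is true.
    At w: \Diamond r \to \Box r is false, so \neg (\Diamond r \to \Box r) is true.
      At w: \Diamond r is true, \Box r is false, so \Diamond r \to \Box r is false.
Satisfying worlds: {u, v, w, y, z, t, n}

u, v, w, y, z, t, n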